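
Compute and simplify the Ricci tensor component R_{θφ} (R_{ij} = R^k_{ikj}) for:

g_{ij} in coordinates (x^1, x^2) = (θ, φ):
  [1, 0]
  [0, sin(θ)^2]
Non-zero Christoffel symbols (Γ^k_{ij} = Γ^k_{ji}):
Γ^θ_{φ φ} = -sin(2*θ)/2
Γ^φ_{θ φ} = 1/tan(θ)
R^θ_{θ θ φ} = 0 (a repeated index in an antisymmetric pair)
R^φ_{θ φ φ} = 0 (a repeated index in an antisymmetric pair)
R_{θφ} = R^θ_{θ θ φ} + R^φ_{θ φ φ} = (0) + (0) = 0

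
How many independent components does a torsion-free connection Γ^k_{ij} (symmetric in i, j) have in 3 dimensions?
Γ^k_{ij} has n choices for the upper index and n(n+1)/2 independent symmetric lower index pairs.
Total = 3 × 3×4/2 = 3 × 6 = 18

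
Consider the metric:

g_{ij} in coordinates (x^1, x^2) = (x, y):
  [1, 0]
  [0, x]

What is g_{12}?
With x^1 = x, x^2 = y, g_{12} = g_{xy} is the row-1, column-2 entry of the matrix.
g_{12} = 0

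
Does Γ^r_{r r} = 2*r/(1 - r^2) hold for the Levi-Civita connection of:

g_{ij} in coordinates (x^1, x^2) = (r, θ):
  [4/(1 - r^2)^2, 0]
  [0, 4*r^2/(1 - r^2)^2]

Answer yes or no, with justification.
Γ^r_{r r} = (1/2) g^{rr} (∂_r g_{rr} + ∂_r g_{rr} - ∂_r g_{rr}) = (1/2)((1 - r^2)^2/4)((16*r/(1 - r^2)^3) + (16*r/(1 - r^2)^3) - (16*r/(1 - r^2)^3)) = 2*r/(1 - r^2)
This equals the proposed value 2*r/(1 - r^2).
Yes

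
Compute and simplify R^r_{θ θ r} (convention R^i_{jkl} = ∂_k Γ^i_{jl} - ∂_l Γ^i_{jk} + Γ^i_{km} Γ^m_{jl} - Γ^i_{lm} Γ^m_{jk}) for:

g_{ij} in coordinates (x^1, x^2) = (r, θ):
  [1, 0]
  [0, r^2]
Non-zero Christoffel symbols (Γ^k_{ij} = Γ^k_{ji}):
Γ^r_{θ θ} = -r
Γ^θ_{r θ} = 1/r
R^r_{θ θ r} = ∂_θ Γ^r_{θ r} - ∂_r Γ^r_{θ θ} + Γ^r_{θ m} Γ^m_{θ r} - Γ^r_{r m} Γ^m_{θ θ}
  = (0) - (-1) + (-1) - (0) = 0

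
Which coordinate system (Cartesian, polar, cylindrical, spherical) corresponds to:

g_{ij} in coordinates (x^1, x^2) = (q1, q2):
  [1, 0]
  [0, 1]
All components are constant and the metric is the identity, i.e. orthonormal rectilinear coordinates.
Cartesian (2D) coordinates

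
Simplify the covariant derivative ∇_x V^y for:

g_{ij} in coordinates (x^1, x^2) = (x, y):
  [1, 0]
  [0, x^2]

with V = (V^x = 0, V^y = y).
Non-zero Christoffel symbols:
Γ^x_{y y} = -x
Γ^y_{x y} = 1/x
∇_x V^y = ∂_x V^y + Γ^y_{x j} V^j
  = (0) + (0)(0) + (1/x)(y)
  = y/x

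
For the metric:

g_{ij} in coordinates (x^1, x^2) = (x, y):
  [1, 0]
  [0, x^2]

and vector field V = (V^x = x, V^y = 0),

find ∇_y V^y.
Non-zero Christoffel symbols:
Γ^x_{y y} = -x
Γ^y_{x y} = 1/x
∇_y V^y = ∂_y V^y + Γ^y_{y j} V^j
  = (0) + (1/x)(x) + (0)(0)
  = 1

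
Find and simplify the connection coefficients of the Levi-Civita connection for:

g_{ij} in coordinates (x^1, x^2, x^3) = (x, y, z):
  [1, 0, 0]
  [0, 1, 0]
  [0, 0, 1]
Using Γ^k_{ij} = (1/2) g^{km} (∂_i g_{mj} + ∂_j g_{mi} - ∂_m g_{ij}); the metric is diagonal, so only the m = k term contributes.
Every metric component is constant, so all ∂_m g_{ij} = 0 and every Christoffel symbol vanishes.
All Christoffel symbols are zero.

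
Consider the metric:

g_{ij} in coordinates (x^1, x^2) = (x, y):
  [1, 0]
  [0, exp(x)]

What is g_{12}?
With x^1 = x, x^2 = y, g_{12} = g_{xy} is the row-1, column-2 entry of the matrix.
g_{12} = 0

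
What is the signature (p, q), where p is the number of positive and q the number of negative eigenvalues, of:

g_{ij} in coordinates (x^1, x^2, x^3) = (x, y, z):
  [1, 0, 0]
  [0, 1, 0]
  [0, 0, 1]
The metric is diagonal, so its eigenvalues are the diagonal entries: 1, 1, 1 (at a generic point, where coordinate-dependent entries are positive).
3 positive, 0 negative.
(3, 0) - Riemannian (positive definite)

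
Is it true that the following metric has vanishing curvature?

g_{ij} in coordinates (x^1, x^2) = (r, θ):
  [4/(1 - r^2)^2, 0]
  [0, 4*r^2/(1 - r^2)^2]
Non-zero Christoffel symbols:
Γ^r_{r r} = 2*r/(1 - r^2)
Γ^r_{θ θ} = (r^3 + r)/(r^2 - 1)
Γ^θ_{r θ} = (-r^2 - 1)/(r^3 - r)
Ricci tensor: R_{rr} = -4/(r^2 - 1)^2, R_{rθ} = 0, R_{θθ} = -4*r^2/(r^2 - 1)^2
The Ricci tensor is non-zero, so the Riemann tensor is non-zero: not flat.
No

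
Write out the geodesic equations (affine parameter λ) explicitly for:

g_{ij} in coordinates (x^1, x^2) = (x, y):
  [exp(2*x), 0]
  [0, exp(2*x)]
Geodesic equation: d^2x^k/dλ^2 + Γ^k_{ij} (dx^i/dλ)(dx^j/dλ) = 0.
Non-zero Christoffel symbols:
Γ^x_{x x} = 1
Γ^x_{y y} = -1
Γ^y_{x y} = 1
Substituting (the symmetric pair Γ^k_{ij}, Γ^k_{ji} combines into a factor 2):
d^2x/dλ^2 + (dx/dλ)^2 - (dy/dλ)^2 = 0
d^2y/dλ^2 + 2 (dx/dλ)(dy/dλ) = 0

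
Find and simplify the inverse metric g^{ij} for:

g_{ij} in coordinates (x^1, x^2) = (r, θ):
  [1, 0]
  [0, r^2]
The metric is diagonal, so g^{ij} is diagonal with entries 1/g_{ii}: diag(1, 1/(r^2)).
g^{ij}:
  [1, 0]
  [0, 1/r^2]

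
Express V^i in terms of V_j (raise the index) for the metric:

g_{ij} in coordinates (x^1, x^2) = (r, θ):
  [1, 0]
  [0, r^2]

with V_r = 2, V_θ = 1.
Inverse metric (diagonal): g^{rr} = 1, g^{θθ} = 1/r^2
V^i = g^{ij} V_j:
V^r = (1)(2) + (0)(1) = 2
V^θ = (0)(2) + (1/r^2)(1) = 1/r^2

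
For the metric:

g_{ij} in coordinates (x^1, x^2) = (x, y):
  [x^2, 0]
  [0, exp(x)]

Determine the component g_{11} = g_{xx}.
With x^1 = x, x^2 = y, g_{11} = g_{xx} is the row-1, column-1 entry of the matrix.
g_{11} = x^2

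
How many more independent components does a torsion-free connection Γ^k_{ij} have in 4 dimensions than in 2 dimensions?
Independent components in n dimensions: n × n(n+1)/2 = n^2(n+1)/2.
4D: 4 × 10 = 40
2D: 2 × 3 = 6
Difference = 40 - 6 = 34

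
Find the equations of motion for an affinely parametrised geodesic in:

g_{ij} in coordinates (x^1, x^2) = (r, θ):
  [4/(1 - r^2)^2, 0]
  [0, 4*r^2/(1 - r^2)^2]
Geodesic equation: d^2x^k/dλ^2 + Γ^k_{ij} (dx^i/dλ)(dx^j/dλ) = 0.
Non-zero Christoffel symbols:
Γ^r_{r r} = 2*r/(1 - r^2)
Γ^r_{θ θ} = (r^3 + r)/(r^2 - 1)
Γ^θ_{r θ} = (-r^2 - 1)/(r^3 - r)
Substituting (the symmetric pair Γ^k_{ij}, Γ^k_{ji} combines into a factor 2):
d^2r/dλ^2 + (2*r/(1 - r^2)) (dr/dλ)^2 + ((r^3 + r)/(r^2 - 1)) (dθ/dλ)^2 = 0
d^2θ/dλ^2 + ((-2*r^2 - 2)/(r^3 - r)) (dr/dλ)(dθ/dλ) = 0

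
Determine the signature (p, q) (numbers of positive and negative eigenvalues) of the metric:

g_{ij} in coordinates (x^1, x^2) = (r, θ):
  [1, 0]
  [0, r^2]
The metric is diagonal, so its eigenvalues are the diagonal entries: 1, r^2 (at a generic point, where coordinate-dependent entries are positive).
2 positive, 0 negative.
(2, 0) - Riemannian (positive definite)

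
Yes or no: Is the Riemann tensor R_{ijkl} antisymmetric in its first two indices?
R_{ijkl} = -R_{jikl} (follows from metric compatibility).
Yes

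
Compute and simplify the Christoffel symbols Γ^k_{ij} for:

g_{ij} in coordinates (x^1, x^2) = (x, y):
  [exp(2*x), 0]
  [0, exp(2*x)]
Using Γ^k_{ij} = (1/2) g^{km} (∂_i g_{mj} + ∂_j g_{mi} - ∂_m g_{ij}); the metric is diagonal, so only the m = k term contributes.
Non-zero symbols (using the symmetry Γ^k_{ij} = Γ^k_{ji}):
Γ^x_{x x} = (1/2) g^{xx} (∂_x g_{xx} + ∂_x g_{xx} - ∂_x g_{xx}) = (1/2)(exp(-2*x))((2*exp(2*x)) + (2*exp(2*x)) - (2*exp(2*x))) = 1
Γ^x_{y y} = (1/2) g^{xx} (∂_y g_{xy} + ∂_y g_{xy} - ∂_x g_{yy}) = (1/2)(exp(-2*x))((0) + (0) - (2*exp(2*x))) = -1
Γ^y_{x y} = (1/2) g^{yy} (∂_x g_{yy} + ∂_y g_{yx} - ∂_y g_{xy}) = (1/2)(exp(-2*x))((2*exp(2*x)) + (0) - (0)) = 1
All other Christoffel symbols are zero.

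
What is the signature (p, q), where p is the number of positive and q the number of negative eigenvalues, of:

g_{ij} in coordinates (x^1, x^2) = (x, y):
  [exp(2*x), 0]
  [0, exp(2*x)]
The metric is diagonal, so its eigenvalues are the diagonal entries: exp(2*x), exp(2*x) (at a generic point, where coordinate-dependent entries are positive).
2 positive, 0 negative.
(2, 0) - Riemannian (positive definite)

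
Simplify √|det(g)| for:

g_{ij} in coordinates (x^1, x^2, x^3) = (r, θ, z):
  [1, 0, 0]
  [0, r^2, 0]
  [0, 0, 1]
det(g) = r^2
√|det(g)| = r
Volume element: dV = r dr dθ dz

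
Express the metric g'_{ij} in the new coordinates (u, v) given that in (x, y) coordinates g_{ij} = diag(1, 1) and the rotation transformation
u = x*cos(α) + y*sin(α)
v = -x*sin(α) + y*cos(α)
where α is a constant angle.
Invert the transformation: x = u*cos(α) - v*sin(α), y = u*sin(α) + v*cos(α)
g'_{ij} = (∂x^k/∂x'^i)(∂x^l/∂x'^j) g_{kl}; with g_{kl} = δ_{kl} this is Σ_k (∂x^k/∂x'^i)(∂x^k/∂x'^j).
Jacobian: ∂x/∂u = cos(α), ∂x/∂v = -sin(α), ∂y/∂u = sin(α), ∂y/∂v = cos(α)
g'_{uu} = (cos(α))(cos(α)) + (sin(α))(sin(α)) = 1
g'_{uv} = (cos(α))(-sin(α)) + (sin(α))(cos(α)) = 0
g'_{vv} = (-sin(α))(-sin(α)) + (cos(α))(cos(α)) = 1
g'_{ij} = diag(1, 1)
The Euclidean metric is invariant under rotations.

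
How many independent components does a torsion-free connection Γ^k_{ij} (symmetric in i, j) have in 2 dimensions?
Γ^k_{ij} has n choices for the upper index and n(n+1)/2 independent symmetric lower index pairs.
Total = 2 × 2×3/2 = 2 × 3 = 6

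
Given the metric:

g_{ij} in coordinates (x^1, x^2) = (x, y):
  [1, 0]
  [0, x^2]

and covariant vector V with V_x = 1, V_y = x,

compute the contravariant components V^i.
Inverse metric (diagonal): g^{xx} = 1, g^{yy} = 1/x^2
V^i = g^{ij} V_j:
V^x = (1)(1) + (0)(x) = 1
V^y = (0)(1) + (1/x^2)(x) = 1/x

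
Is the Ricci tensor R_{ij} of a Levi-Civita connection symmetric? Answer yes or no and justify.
R_{ij} = R^k_{ikj}; the pair symmetry R_{kilj} = R_{ljki} gives R_{ij} = R_{ji}.
Yes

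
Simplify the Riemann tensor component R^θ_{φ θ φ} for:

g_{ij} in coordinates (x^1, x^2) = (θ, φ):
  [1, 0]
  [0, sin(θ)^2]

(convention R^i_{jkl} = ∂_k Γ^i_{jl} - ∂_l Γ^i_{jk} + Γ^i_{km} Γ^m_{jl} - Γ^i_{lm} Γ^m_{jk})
Non-zero Christoffel symbols (Γ^k_{ij} = Γ^k_{ji}):
Γ^θ_{φ φ} = -sin(2*θ)/2
Γ^φ_{θ φ} = 1/tan(θ)
R^θ_{φ θ φ} = ∂_θ Γ^θ_{φ φ} - ∂_φ Γ^θ_{φ θ} + Γ^θ_{θ m} Γ^m_{φ φ} - Γ^θ_{φ m} Γ^m_{φ θ}
  = (-cos(2*θ)) - (0) + (0) - (-cos(θ)^2) = sin(θ)^2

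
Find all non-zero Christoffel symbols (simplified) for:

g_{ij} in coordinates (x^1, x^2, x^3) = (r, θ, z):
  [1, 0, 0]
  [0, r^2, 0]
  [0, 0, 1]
Using Γ^k_{ij} = (1/2) g^{km} (∂_i g_{mj} + ∂_j g_{mi} - ∂_m g_{ij}); the metric is diagonal, so only the m = k term contributes.
Non-zero symbols (using the symmetry Γ^k_{ij} = Γ^k_{ji}):
Γ^r_{θ θ} = (1/2) g^{rr} (∂_θ g_{rθ} + ∂_θ g_{rθ} - ∂_r g_{θθ}) = (1/2)(1)((0) + (0) - (2*r)) = -r
Γ^θ_{r θ} = (1/2) g^{θθ} (∂_r g_{θθ} + ∂_θ g_{θr} - ∂_θ g_{rθ}) = (1/2)(1/r^2)((2*r) + (0) - (0)) = 1/r
All other Christoffel symbols are zero.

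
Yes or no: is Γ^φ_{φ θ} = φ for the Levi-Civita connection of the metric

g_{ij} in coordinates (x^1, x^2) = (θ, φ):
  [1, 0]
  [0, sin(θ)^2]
Γ^φ_{φ θ} = (1/2) g^{φφ} (∂_φ g_{φθ} + ∂_θ g_{φφ} - ∂_φ g_{φθ}) = (1/2)(1/sin(θ)^2)((0) + (sin(2*θ)) - (0)) = 1/tan(θ)
This differs from the proposed value φ.
No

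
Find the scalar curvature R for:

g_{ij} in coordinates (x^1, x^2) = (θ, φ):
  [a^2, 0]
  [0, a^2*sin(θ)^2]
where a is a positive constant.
Non-zero Christoffel symbols (Γ^k_{ij} = Γ^k_{ji}):
Γ^θ_{φ φ} = -sin(2*θ)/2
Γ^φ_{θ φ} = 1/tan(θ)
Ricci tensor (R_{ij} = R^k_{ikj}): R_{θθ} = 1, R_{θφ} = 0, R_{φφ} = sin(θ)^2
Inverse metric: g^{θθ} = 1/a^2, g^{φφ} = 1/(a^2*sin(θ)^2)
R = g^{ij} R_{ij} = (1/a^2)(1) + (1/(a^2*sin(θ)^2))(sin(θ)^2) = 2/a^2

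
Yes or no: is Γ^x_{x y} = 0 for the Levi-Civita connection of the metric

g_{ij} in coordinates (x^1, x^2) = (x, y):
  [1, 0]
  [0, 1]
Γ^x_{x y} = (1/2) g^{xx} (∂_x g_{xy} + ∂_y g_{xx} - ∂_x g_{xy}) = (1/2)(1)((0) + (0) - (0)) = 0
This equals the proposed value 0.
Yes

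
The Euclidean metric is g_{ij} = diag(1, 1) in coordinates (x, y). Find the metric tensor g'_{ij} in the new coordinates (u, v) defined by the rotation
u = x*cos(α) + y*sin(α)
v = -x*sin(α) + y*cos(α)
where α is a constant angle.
Invert the transformation: x = u*cos(α) - v*sin(α), y = u*sin(α) + v*cos(α)
g'_{ij} = (∂x^k/∂x'^i)(∂x^l/∂x'^j) g_{kl}; with g_{kl} = δ_{kl} this is Σ_k (∂x^k/∂x'^i)(∂x^k/∂x'^j).
Jacobian: ∂x/∂u = cos(α), ∂x/∂v = -sin(α), ∂y/∂u = sin(α), ∂y/∂v = cos(α)
g'_{uu} = (cos(α))(cos(α)) + (sin(α))(sin(α)) = 1
g'_{uv} = (cos(α))(-sin(α)) + (sin(α))(cos(α)) = 0
g'_{vv} = (-sin(α))(-sin(α)) + (cos(α))(cos(α)) = 1
g'_{ij} = diag(1, 1)
The Euclidean metric is invariant under rotations.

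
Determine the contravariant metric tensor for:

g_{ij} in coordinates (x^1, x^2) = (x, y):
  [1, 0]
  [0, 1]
The metric is diagonal, so g^{ij} is diagonal with entries 1/g_{ii}: diag(1, 1).
g^{ij}:
  [1, 0]
  [0, 1]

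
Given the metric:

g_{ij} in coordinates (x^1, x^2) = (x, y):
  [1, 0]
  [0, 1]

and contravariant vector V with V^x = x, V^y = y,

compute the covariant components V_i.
V_i = g_{ij} V^j:
V_x = (1)(x) + (0)(y) = x
V_y = (0)(x) + (1)(y) = y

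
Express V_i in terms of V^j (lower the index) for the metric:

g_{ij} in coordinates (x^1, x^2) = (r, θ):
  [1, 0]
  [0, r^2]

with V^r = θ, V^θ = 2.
V_i = g_{ij} V^j:
V_r = (1)(θ) + (0)(2) = θ
V_θ = (0)(θ) + (r^2)(2) = 2*r^2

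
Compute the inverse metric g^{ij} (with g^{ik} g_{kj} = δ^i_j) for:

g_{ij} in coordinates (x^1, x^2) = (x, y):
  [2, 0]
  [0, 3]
The metric is diagonal, so g^{ij} is diagonal with entries 1/g_{ii}: diag(1/2, 1/3).
g^{ij}:
  [1/2, 0]
  [0, 1/3]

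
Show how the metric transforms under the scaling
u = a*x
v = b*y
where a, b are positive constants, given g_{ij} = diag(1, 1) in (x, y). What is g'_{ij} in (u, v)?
Invert the transformation: x = u/a, y = v/b
g'_{ij} = (∂x^k/∂x'^i)(∂x^l/∂x'^j) g_{kl}; with g_{kl} = δ_{kl} this is Σ_k (∂x^k/∂x'^i)(∂x^k/∂x'^j).
Jacobian: ∂x/∂u = 1/a, ∂x/∂v = 0, ∂y/∂u = 0, ∂y/∂v = 1/b
g'_{uu} = (1/a)(1/a) + (0)(0) = 1/a^2
g'_{uv} = (1/a)(0) + (0)(1/b) = 0
g'_{vv} = (0)(0) + (1/b)(1/b) = 1/b^2
g'_{ij} = diag(1/a^2, 1/b^2)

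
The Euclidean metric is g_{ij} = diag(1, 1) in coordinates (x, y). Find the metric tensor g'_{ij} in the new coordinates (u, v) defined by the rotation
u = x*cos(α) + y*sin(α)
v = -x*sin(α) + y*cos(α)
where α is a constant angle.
Invert the transformation: x = u*cos(α) - v*sin(α), y = u*sin(α) + v*cos(α)
g'_{ij} = (∂x^k/∂x'^i)(∂x^l/∂x'^j) g_{kl}; with g_{kl} = δ_{kl} this is Σ_k (∂x^k/∂x'^i)(∂x^k/∂x'^j).
Jacobian: ∂x/∂u = cos(α), ∂x/∂v = -sin(α), ∂y/∂u = sin(α), ∂y/∂v = cos(α)
g'_{uu} = (cos(α))(cos(α)) + (sin(α))(sin(α)) = 1
g'_{uv} = (cos(α))(-sin(α)) + (sin(α))(cos(α)) = 0
g'_{vv} = (-sin(α))(-sin(α)) + (cos(α))(cos(α)) = 1
g'_{ij} = diag(1, 1)
The Euclidean metric is invariant under rotations.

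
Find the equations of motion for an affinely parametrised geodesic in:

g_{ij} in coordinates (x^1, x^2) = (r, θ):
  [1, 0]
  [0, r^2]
Geodesic equation: d^2x^k/dλ^2 + Γ^k_{ij} (dx^i/dλ)(dx^j/dλ) = 0.
Non-zero Christoffel symbols:
Γ^r_{θ θ} = -r
Γ^θ_{r θ} = 1/r
Substituting (the symmetric pair Γ^k_{ij}, Γ^k_{ji} combines into a factor 2):
d^2r/dλ^2 - r (dθ/dλ)^2 = 0
d^2θ/dλ^2 + (2/r) (dr/dλ)(dθ/dλ) = 0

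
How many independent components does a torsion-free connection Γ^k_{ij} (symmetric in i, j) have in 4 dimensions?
Γ^k_{ij} has n choices for the upper index and n(n+1)/2 independent symmetric lower index pairs.
Total = 4 × 4×5/2 = 4 × 10 = 40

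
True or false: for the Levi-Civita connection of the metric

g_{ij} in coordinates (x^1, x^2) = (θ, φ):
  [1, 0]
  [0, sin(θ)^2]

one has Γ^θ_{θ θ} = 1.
Γ^θ_{θ θ} = (1/2) g^{θθ} (∂_θ g_{θθ} + ∂_θ g_{θθ} - ∂_θ g_{θθ}) = (1/2)(1)((0) + (0) - (0)) = 0
This differs from the proposed value 1.
False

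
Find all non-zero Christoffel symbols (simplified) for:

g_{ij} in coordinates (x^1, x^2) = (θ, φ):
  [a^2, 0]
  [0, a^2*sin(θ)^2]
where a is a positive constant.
Using Γ^k_{ij} = (1/2) g^{km} (∂_i g_{mj} + ∂_j g_{mi} - ∂_m g_{ij}); the metric is diagonal, so only the m = k term contributes.
Non-zero symbols (using the symmetry Γ^k_{ij} = Γ^k_{ji}):
Γ^θ_{φ φ} = (1/2) g^{θθ} (∂_φ g_{θφ} + ∂_φ g_{θφ} - ∂_θ g_{φφ}) = (1/2)(1/a^2)((0) + (0) - (a^2*sin(2*θ))) = -sin(2*θ)/2
Γ^φ_{θ φ} = (1/2) g^{φφ} (∂_θ g_{φφ} + ∂_φ g_{φθ} - ∂_φ g_{θφ}) = (1/2)(1/(a^2*sin(θ)^2))((a^2*sin(2*θ)) + (0) - (0)) = 1/tan(θ)
All other Christoffel symbols are zero.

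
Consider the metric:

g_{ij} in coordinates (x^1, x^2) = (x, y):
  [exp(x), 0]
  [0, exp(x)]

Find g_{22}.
With x^1 = x, x^2 = y, g_{22} = g_{yy} is the row-2, column-2 entry of the matrix.
g_{22} = exp(x)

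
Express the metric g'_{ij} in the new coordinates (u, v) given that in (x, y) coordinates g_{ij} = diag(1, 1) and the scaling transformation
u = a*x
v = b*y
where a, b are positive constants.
Invert the transformation: x = u/a, y = v/b
g'_{ij} = (∂x^k/∂x'^i)(∂x^l/∂x'^j) g_{kl}; with g_{kl} = δ_{kl} this is Σ_k (∂x^k/∂x'^i)(∂x^k/∂x'^j).
Jacobian: ∂x/∂u = 1/a, ∂x/∂v = 0, ∂y/∂u = 0, ∂y/∂v = 1/b
g'_{uu} = (1/a)(1/a) + (0)(0) = 1/a^2
g'_{uv} = (1/a)(0) + (0)(1/b) = 0
g'_{vv} = (0)(0) + (1/b)(1/b) = 1/b^2
g'_{ij} = diag(1/a^2, 1/b^2)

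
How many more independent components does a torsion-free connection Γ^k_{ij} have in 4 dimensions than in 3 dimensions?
Independent components in n dimensions: n × n(n+1)/2 = n^2(n+1)/2.
4D: 4 × 10 = 40
3D: 3 × 6 = 18
Difference = 40 - 18 = 22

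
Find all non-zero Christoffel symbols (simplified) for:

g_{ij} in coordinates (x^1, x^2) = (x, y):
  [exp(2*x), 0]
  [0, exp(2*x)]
Using Γ^k_{ij} = (1/2) g^{km} (∂_i g_{mj} + ∂_j g_{mi} - ∂_m g_{ij}); the metric is diagonal, so only the m = k term contributes.
Non-zero symbols (using the symmetry Γ^k_{ij} = Γ^k_{ji}):
Γ^x_{x x} = (1/2) g^{xx} (∂_x g_{xx} + ∂_x g_{xx} - ∂_x g_{xx}) = (1/2)(exp(-2*x))((2*exp(2*x)) + (2*exp(2*x)) - (2*exp(2*x))) = 1
Γ^x_{y y} = (1/2) g^{xx} (∂_y g_{xy} + ∂_y g_{xy} - ∂_x g_{yy}) = (1/2)(exp(-2*x))((0) + (0) - (2*exp(2*x))) = -1
Γ^y_{x y} = (1/2) g^{yy} (∂_x g_{yy} + ∂_y g_{yx} - ∂_y g_{xy}) = (1/2)(exp(-2*x))((2*exp(2*x)) + (0) - (0)) = 1
All other Christoffel symbols are zero.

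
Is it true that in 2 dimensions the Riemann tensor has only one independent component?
The number of independent components is n^2(n^2-1)/12 = 4·3/12 = 1 for n = 2 (e.g. R_{1212}).
Yes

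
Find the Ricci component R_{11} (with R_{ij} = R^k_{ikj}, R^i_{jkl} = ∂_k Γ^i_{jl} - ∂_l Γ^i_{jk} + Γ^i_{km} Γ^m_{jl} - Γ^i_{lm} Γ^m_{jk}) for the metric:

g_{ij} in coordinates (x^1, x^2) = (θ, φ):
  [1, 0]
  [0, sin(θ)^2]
Non-zero Christoffel symbols (Γ^k_{ij} = Γ^k_{ji}):
Γ^θ_{φ φ} = -sin(2*θ)/2
Γ^φ_{θ φ} = 1/tan(θ)
R^θ_{θ θ θ} = 0 (a repeated index in an antisymmetric pair)
R^φ_{θ φ θ} = ∂_φ Γ^φ_{θ θ} - ∂_θ Γ^φ_{θ φ} + Γ^φ_{φ m} Γ^m_{θ θ} - Γ^φ_{θ m} Γ^m_{θ φ}
  = (0) - (-1/sin(θ)^2) + (0) - (1/tan(θ)^2) = 1
R_{θθ} = R^θ_{θ θ θ} + R^φ_{θ φ θ} = (0) + (1) = 1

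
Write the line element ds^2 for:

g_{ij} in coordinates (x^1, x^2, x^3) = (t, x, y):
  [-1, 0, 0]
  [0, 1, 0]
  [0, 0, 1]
ds^2 = g_{ij} dx^i dx^j; only the non-zero components contribute.
ds^2 = -dt^2 + dx^2 + dy^2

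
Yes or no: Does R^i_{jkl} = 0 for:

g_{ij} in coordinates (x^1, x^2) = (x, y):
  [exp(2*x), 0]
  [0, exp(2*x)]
Non-zero Christoffel symbols:
Γ^x_{x x} = 1
Γ^x_{y y} = -1
Γ^y_{x y} = 1
Ricci tensor: R_{xx} = 0, R_{xy} = 0, R_{yy} = 0
All R_{ij} vanish; in 2 dimensions the Riemann tensor is fully determined by the Ricci tensor, so R^i_{jkl} = 0: the metric is flat (curvilinear coordinates on flat space).
Yes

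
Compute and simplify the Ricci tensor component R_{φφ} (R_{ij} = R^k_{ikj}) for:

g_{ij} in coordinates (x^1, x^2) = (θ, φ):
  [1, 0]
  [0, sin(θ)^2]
Non-zero Christoffel symbols (Γ^k_{ij} = Γ^k_{ji}):
Γ^θ_{φ φ} = -sin(2*θ)/2
Γ^φ_{θ φ} = 1/tan(θ)
R^θ_{φ θ φ} = ∂_θ Γ^θ_{φ φ} - ∂_φ Γ^θ_{φ θ} + Γ^θ_{θ m} Γ^m_{φ φ} - Γ^θ_{φ m} Γ^m_{φ θ}
  = (-cos(2*θ)) - (0) + (0) - (-cos(θ)^2) = sin(θ)^2
R^φ_{φ φ φ} = 0 (a repeated index in an antisymmetric pair)
R_{φφ} = R^θ_{φ θ φ} + R^φ_{φ φ φ} = (sin(θ)^2) + (0) = sin(θ)^2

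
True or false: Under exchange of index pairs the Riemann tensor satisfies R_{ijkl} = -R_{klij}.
The pair-exchange symmetry has a plus sign: R_{ijkl} = +R_{klij}.
False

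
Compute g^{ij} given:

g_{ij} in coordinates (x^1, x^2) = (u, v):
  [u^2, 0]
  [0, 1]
The metric is diagonal, so g^{ij} is diagonal with entries 1/g_{ii}: diag(1/(u^2), 1).
g^{ij}:
  [1/u^2, 0]
  [0, 1]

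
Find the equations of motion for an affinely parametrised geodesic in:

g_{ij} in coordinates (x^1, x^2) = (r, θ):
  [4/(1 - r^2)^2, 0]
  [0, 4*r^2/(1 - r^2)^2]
Geodesic equation: d^2x^k/dλ^2 + Γ^k_{ij} (dx^i/dλ)(dx^j/dλ) = 0.
Non-zero Christoffel symbols:
Γ^r_{r r} = 2*r/(1 - r^2)
Γ^r_{θ θ} = (r^3 + r)/(r^2 - 1)
Γ^θ_{r θ} = (-r^2 - 1)/(r^3 - r)
Substituting (the symmetric pair Γ^k_{ij}, Γ^k_{ji} combines into a factor 2):
d^2r/dλ^2 + (2*r/(1 - r^2)) (dr/dλ)^2 + ((r^3 + r)/(r^2 - 1)) (dθ/dλ)^2 = 0
d^2θ/dλ^2 + ((-2*r^2 - 2)/(r^3 - r)) (dr/dλ)(dθ/dλ) = 0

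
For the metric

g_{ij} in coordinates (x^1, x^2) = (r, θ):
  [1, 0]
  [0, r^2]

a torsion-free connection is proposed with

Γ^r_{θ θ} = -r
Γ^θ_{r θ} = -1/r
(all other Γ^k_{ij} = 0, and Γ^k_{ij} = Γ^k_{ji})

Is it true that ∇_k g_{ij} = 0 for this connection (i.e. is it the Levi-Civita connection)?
Using ∇_k g_{ij} = ∂_k g_{ij} - Γ^m_{ki} g_{mj} - Γ^m_{kj} g_{im}:
∇_r g_{θθ} = (2*r) - (-r) - (-r) = 4*r ≠ 0
So the connection is not metric compatible (it is not the Levi-Civita connection).
No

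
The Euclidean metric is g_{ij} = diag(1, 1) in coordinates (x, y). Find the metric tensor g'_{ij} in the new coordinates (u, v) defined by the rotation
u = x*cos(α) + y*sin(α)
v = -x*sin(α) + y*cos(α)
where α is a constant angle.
Invert the transformation: x = u*cos(α) - v*sin(α), y = u*sin(α) + v*cos(α)
g'_{ij} = (∂x^k/∂x'^i)(∂x^l/∂x'^j) g_{kl}; with g_{kl} = δ_{kl} this is Σ_k (∂x^k/∂x'^i)(∂x^k/∂x'^j).
Jacobian: ∂x/∂u = cos(α), ∂x/∂v = -sin(α), ∂y/∂u = sin(α), ∂y/∂v = cos(α)
g'_{uu} = (cos(α))(cos(α)) + (sin(α))(sin(α)) = 1
g'_{uv} = (cos(α))(-sin(α)) + (sin(α))(cos(α)) = 0
g'_{vv} = (-sin(α))(-sin(α)) + (cos(α))(cos(α)) = 1
g'_{ij} = diag(1, 1)
The Euclidean metric is invariant under rotations.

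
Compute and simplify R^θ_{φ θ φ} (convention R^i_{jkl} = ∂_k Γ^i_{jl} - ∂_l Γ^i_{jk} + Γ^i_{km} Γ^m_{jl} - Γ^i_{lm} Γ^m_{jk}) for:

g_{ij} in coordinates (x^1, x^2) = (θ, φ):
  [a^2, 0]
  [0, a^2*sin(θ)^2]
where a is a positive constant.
Non-zero Christoffel symbols (Γ^k_{ij} = Γ^k_{ji}):
Γ^θ_{φ φ} = -sin(2*θ)/2
Γ^φ_{θ φ} = 1/tan(θ)
R^θ_{φ θ φ} = ∂_θ Γ^θ_{φ φ} - ∂_φ Γ^θ_{φ θ} + Γ^θ_{θ m} Γ^m_{φ φ} - Γ^θ_{φ m} Γ^m_{φ θ}
  = (-cos(2*θ)) - (0) + (0) - (-cos(θ)^2) = sin(θ)^2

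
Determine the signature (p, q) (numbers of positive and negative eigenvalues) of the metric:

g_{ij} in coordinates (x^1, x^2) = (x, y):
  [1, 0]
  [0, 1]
The metric is diagonal, so its eigenvalues are the diagonal entries: 1, 1 (at a generic point, where coordinate-dependent entries are positive).
2 positive, 0 negative.
(2, 0) - Riemannian (positive definite)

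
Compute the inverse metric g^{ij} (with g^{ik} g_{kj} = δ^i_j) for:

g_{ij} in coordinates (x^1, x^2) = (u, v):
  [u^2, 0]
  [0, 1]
The metric is diagonal, so g^{ij} is diagonal with entries 1/g_{ii}: diag(1/(u^2), 1).
g^{ij}:
  [1/u^2, 0]
  [0, 1]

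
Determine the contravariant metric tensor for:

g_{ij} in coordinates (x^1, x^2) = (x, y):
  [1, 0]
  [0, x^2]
The metric is diagonal, so g^{ij} is diagonal with entries 1/g_{ii}: diag(1, 1/(x^2)).
g^{ij}:
  [1, 0]
  [0, 1/x^2]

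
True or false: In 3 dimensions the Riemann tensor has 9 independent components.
n^2(n^2-1)/12 = 9·8/12 = 6 independent components for n = 3.
False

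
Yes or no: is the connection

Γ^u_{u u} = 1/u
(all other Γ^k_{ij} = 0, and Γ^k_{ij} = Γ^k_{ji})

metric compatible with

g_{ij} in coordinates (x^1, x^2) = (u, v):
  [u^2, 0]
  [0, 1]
Using ∇_k g_{ij} = ∂_k g_{ij} - Γ^m_{ki} g_{mj} - Γ^m_{kj} g_{im}:
e.g. ∇_u g_{uu} = (2*u) - (u) - (u) = 0
Every component ∇_k g_{ij} vanishes: the connection is metric compatible.
Yes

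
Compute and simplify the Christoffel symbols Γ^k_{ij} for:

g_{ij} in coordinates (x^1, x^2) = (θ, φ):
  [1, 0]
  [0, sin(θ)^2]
Using Γ^k_{ij} = (1/2) g^{km} (∂_i g_{mj} + ∂_j g_{mi} - ∂_m g_{ij}); the metric is diagonal, so only the m = k term contributes.
Non-zero symbols (using the symmetry Γ^k_{ij} = Γ^k_{ji}):
Γ^θ_{φ φ} = (1/2) g^{θθ} (∂_φ g_{θφ} + ∂_φ g_{θφ} - ∂_θ g_{φφ}) = (1/2)(1)((0) + (0) - (sin(2*θ))) = -sin(2*θ)/2
Γ^φ_{θ φ} = (1/2) g^{φφ} (∂_θ g_{φφ} + ∂_φ g_{φθ} - ∂_φ g_{θφ}) = (1/2)(1/sin(θ)^2)((sin(2*θ)) + (0) - (0)) = 1/tan(θ)
All other Christoffel symbols are zero.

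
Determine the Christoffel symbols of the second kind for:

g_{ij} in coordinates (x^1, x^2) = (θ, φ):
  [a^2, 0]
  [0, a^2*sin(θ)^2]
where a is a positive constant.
Using Γ^k_{ij} = (1/2) g^{km} (∂_i g_{mj} + ∂_j g_{mi} - ∂_m g_{ij}); the metric is diagonal, so only the m = k term contributes.
Non-zero symbols (using the symmetry Γ^k_{ij} = Γ^k_{ji}):
Γ^θ_{φ φ} = (1/2) g^{θθ} (∂_φ g_{θφ} + ∂_φ g_{θφ} - ∂_θ g_{φφ}) = (1/2)(1/a^2)((0) + (0) - (a^2*sin(2*θ))) = -sin(2*θ)/2
Γ^φ_{θ φ} = (1/2) g^{φφ} (∂_θ g_{φφ} + ∂_φ g_{φθ} - ∂_φ g_{θφ}) = (1/2)(1/(a^2*sin(θ)^2))((a^2*sin(2*θ)) + (0) - (0)) = 1/tan(θ)
All other Christoffel symbols are zero.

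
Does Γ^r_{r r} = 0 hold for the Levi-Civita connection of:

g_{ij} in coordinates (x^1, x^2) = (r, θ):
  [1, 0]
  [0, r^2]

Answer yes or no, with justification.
Γ^r_{r r} = (1/2) g^{rr} (∂_r g_{rr} + ∂_r g_{rr} - ∂_r g_{rr}) = (1/2)(1)((0) + (0) - (0)) = 0
This equals the proposed value 0.
Yes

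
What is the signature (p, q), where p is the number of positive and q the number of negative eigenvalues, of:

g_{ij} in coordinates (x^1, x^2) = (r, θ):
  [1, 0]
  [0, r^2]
The metric is diagonal, so its eigenvalues are the diagonal entries: 1, r^2 (at a generic point, where coordinate-dependent entries are positive).
2 positive, 0 negative.
(2, 0) - Riemannian (positive definite)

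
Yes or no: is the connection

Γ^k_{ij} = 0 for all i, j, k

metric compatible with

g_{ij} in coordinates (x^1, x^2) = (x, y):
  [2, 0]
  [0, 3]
Using ∇_k g_{ij} = ∂_k g_{ij} - Γ^m_{ki} g_{mj} - Γ^m_{kj} g_{im}:
e.g. ∇_y g_{yy} = (0) - (0) - (0) = 0
Every component ∇_k g_{ij} vanishes: the connection is metric compatible.
Yes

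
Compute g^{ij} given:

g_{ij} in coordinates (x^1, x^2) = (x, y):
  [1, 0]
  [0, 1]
The metric is diagonal, so g^{ij} is diagonal with entries 1/g_{ii}: diag(1, 1).
g^{ij}:
  [1, 0]
  [0, 1]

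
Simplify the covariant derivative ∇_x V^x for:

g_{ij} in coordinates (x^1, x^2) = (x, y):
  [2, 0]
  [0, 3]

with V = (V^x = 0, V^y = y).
All Christoffel symbols are zero.
∇_x V^x = ∂_x V^x + Γ^x_{x j} V^j
  = (0) + (0)(0) + (0)(y)
  = 0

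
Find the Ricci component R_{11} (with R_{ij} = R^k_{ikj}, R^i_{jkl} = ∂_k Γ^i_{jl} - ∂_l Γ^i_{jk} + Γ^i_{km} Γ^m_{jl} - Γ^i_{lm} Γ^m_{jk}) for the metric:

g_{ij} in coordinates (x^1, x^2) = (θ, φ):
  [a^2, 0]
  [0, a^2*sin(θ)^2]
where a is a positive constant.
Non-zero Christoffel symbols (Γ^k_{ij} = Γ^k_{ji}):
Γ^θ_{φ φ} = -sin(2*θ)/2
Γ^φ_{θ φ} = 1/tan(θ)
R^θ_{θ θ θ} = 0 (a repeated index in an antisymmetric pair)
R^φ_{θ φ θ} = ∂_φ Γ^φ_{θ θ} - ∂_θ Γ^φ_{θ φ} + Γ^φ_{φ m} Γ^m_{θ θ} - Γ^φ_{θ m} Γ^m_{θ φ}
  = (0) - (-1/sin(θ)^2) + (0) - (1/tan(θ)^2) = 1
R_{θθ} = R^θ_{θ θ θ} + R^φ_{θ φ θ} = (0) + (1) = 1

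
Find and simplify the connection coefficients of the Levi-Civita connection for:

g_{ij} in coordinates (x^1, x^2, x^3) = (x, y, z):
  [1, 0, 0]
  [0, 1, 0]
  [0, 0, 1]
Using Γ^k_{ij} = (1/2) g^{km} (∂_i g_{mj} + ∂_j g_{mi} - ∂_m g_{ij}); the metric is diagonal, so only the m = k term contributes.
Every metric component is constant, so all ∂_m g_{ij} = 0 and every Christoffel symbol vanishes.
All Christoffel symbols are zero.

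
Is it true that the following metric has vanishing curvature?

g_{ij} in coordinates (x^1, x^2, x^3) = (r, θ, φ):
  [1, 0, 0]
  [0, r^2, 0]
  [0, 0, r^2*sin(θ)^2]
Non-zero Christoffel symbols:
Γ^r_{θ θ} = -r
Γ^r_{φ φ} = -r*sin(θ)^2
Γ^θ_{r θ} = 1/r
Γ^θ_{φ φ} = -sin(2*θ)/2
Γ^φ_{r φ} = 1/r
Γ^φ_{θ φ} = 1/tan(θ)
Ricci tensor: R_{rr} = 0, R_{rθ} = 0, R_{rφ} = 0, R_{θθ} = 0, R_{θφ} = 0, R_{φφ} = 0
All R_{ij} vanish; in 3 dimensions the Riemann tensor is fully determined by the Ricci tensor, so R^i_{jkl} = 0: the metric is flat (curvilinear coordinates on flat space).
Yes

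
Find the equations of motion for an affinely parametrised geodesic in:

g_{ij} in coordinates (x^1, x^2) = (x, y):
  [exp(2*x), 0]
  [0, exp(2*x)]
Geodesic equation: d^2x^k/dλ^2 + Γ^k_{ij} (dx^i/dλ)(dx^j/dλ) = 0.
Non-zero Christoffel symbols:
Γ^x_{x x} = 1
Γ^x_{y y} = -1
Γ^y_{x y} = 1
Substituting (the symmetric pair Γ^k_{ij}, Γ^k_{ji} combines into a factor 2):
d^2x/dλ^2 + (dx/dλ)^2 - (dy/dλ)^2 = 0
d^2y/dλ^2 + 2 (dx/dλ)(dy/dλ) = 0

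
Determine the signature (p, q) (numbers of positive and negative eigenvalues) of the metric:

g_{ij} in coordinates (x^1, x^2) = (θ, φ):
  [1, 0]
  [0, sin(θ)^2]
The metric is diagonal, so its eigenvalues are the diagonal entries: 1, sin(θ)^2 (at a generic point, where coordinate-dependent entries are positive).
2 positive, 0 negative.
(2, 0) - Riemannian (positive definite)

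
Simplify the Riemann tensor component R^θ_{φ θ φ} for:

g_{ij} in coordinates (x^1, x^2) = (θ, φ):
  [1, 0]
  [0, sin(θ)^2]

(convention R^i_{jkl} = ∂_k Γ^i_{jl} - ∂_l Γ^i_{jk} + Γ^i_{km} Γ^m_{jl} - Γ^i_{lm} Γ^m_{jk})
Non-zero Christoffel symbols (Γ^k_{ij} = Γ^k_{ji}):
Γ^θ_{φ φ} = -sin(2*θ)/2
Γ^φ_{θ φ} = 1/tan(θ)
R^θ_{φ θ φ} = ∂_θ Γ^θ_{φ φ} - ∂_φ Γ^θ_{φ θ} + Γ^θ_{θ m} Γ^m_{φ φ} - Γ^θ_{φ m} Γ^m_{φ θ}
  = (-cos(2*θ)) - (0) + (0) - (-cos(θ)^2) = sin(θ)^2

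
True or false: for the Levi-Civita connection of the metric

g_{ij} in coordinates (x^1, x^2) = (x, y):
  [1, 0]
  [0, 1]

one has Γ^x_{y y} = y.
Γ^x_{y y} = (1/2) g^{xx} (∂_y g_{xy} + ∂_y g_{xy} - ∂_x g_{yy}) = (1/2)(1)((0) + (0) - (0)) = 0
This differs from the proposed value y.
False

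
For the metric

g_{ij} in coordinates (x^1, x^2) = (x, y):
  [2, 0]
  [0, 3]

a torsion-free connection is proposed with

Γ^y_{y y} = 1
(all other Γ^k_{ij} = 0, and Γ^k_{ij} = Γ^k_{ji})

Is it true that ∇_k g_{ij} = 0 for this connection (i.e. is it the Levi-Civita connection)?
Using ∇_k g_{ij} = ∂_k g_{ij} - Γ^m_{ki} g_{mj} - Γ^m_{kj} g_{im}:
∇_y g_{yy} = (0) - (3) - (3) = -6 ≠ 0
So the connection is not metric compatible (it is not the Levi-Civita connection).
No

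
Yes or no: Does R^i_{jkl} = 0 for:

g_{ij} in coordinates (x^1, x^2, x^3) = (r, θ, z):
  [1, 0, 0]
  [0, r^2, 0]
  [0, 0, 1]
Non-zero Christoffel symbols:
Γ^r_{θ θ} = -r
Γ^θ_{r θ} = 1/r
Ricci tensor: R_{rr} = 0, R_{rθ} = 0, R_{rz} = 0, R_{θθ} = 0, R_{θz} = 0, R_{zz} = 0
All R_{ij} vanish; in 3 dimensions the Riemann tensor is fully determined by the Ricci tensor, so R^i_{jkl} = 0: the metric is flat (curvilinear coordinates on flat space).
Yes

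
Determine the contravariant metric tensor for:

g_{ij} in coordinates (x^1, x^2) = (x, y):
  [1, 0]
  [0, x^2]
The metric is diagonal, so g^{ij} is diagonal with entries 1/g_{ii}: diag(1, 1/(x^2)).
g^{ij}:
  [1, 0]
  [0, 1/x^2]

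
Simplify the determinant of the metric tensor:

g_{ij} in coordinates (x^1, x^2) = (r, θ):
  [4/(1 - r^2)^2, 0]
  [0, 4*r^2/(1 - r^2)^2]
For a 2×2 metric: det(g) = g_{11}·g_{22} - g_{12}·g_{21}
= (4/(1 - r^2)^2)·(4*r^2/(1 - r^2)^2) - (0)·(0)
= 16*r^2/(1 - r^2)^4 - 0
det(g) = 16*r^2/(1 - r^2)^4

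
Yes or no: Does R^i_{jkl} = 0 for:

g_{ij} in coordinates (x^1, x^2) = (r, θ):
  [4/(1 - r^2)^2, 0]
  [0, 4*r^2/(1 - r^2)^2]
Non-zero Christoffel symbols:
Γ^r_{r r} = 2*r/(1 - r^2)
Γ^r_{θ θ} = (r^3 + r)/(r^2 - 1)
Γ^θ_{r θ} = (-r^2 - 1)/(r^3 - r)
Ricci tensor: R_{rr} = -4/(r^2 - 1)^2, R_{rθ} = 0, R_{θθ} = -4*r^2/(r^2 - 1)^2
The Ricci tensor is non-zero, so the Riemann tensor is non-zero: not flat.
No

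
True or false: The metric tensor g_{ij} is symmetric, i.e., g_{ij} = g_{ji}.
By definition the metric is a symmetric bilinear form, g_{ij} = g_{ji}.
True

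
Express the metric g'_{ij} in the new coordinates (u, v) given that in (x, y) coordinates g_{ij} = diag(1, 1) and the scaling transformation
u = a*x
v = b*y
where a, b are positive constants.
Invert the transformation: x = u/a, y = v/b
g'_{ij} = (∂x^k/∂x'^i)(∂x^l/∂x'^j) g_{kl}; with g_{kl} = δ_{kl} this is Σ_k (∂x^k/∂x'^i)(∂x^k/∂x'^j).
Jacobian: ∂x/∂u = 1/a, ∂x/∂v = 0, ∂y/∂u = 0, ∂y/∂v = 1/b
g'_{uu} = (1/a)(1/a) + (0)(0) = 1/a^2
g'_{uv} = (1/a)(0) + (0)(1/b) = 0
g'_{vv} = (0)(0) + (1/b)(1/b) = 1/b^2
g'_{ij} = diag(1/a^2, 1/b^2)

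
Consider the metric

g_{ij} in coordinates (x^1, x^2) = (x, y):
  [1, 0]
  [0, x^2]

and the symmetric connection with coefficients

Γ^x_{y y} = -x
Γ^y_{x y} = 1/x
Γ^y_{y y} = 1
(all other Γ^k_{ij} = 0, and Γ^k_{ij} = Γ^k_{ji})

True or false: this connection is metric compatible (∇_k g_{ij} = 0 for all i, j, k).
Using ∇_k g_{ij} = ∂_k g_{ij} - Γ^m_{ki} g_{mj} - Γ^m_{kj} g_{im}:
∇_y g_{yy} = (0) - (x^2) - (x^2) = -2*x^2 ≠ 0
So the connection is not metric compatible (it is not the Levi-Civita connection).
False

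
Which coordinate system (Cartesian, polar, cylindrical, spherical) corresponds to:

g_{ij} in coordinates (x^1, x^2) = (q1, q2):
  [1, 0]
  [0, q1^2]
The line element ds^2 = dq1^2 + q1^2 dq2^2 is dr^2 + r^2 dθ^2 with q1 = r, q2 = θ.
polar coordinates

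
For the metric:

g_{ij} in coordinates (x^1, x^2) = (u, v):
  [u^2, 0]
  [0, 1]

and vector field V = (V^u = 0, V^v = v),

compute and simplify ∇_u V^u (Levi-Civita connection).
Non-zero Christoffel symbols:
Γ^u_{u u} = 1/u
∇_u V^u = ∂_u V^u + Γ^u_{u j} V^j
  = (0) + (1/u)(0) + (0)(v)
  = 0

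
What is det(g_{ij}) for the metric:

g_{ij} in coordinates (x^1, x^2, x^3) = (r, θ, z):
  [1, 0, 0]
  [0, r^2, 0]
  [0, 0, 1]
Diagonal metric: det(g) = g_{11}·g_{22}·g_{33}
= (1)·(r^2)·(1)
det(g) = r^2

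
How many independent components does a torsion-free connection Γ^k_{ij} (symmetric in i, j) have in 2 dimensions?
Γ^k_{ij} has n choices for the upper index and n(n+1)/2 independent symmetric lower index pairs.
Total = 2 × 2×3/2 = 2 × 3 = 6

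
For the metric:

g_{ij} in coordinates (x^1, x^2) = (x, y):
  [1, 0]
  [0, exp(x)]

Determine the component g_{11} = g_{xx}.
With x^1 = x, x^2 = y, g_{11} = g_{xx} is the row-1, column-1 entry of the matrix.
g_{11} = 1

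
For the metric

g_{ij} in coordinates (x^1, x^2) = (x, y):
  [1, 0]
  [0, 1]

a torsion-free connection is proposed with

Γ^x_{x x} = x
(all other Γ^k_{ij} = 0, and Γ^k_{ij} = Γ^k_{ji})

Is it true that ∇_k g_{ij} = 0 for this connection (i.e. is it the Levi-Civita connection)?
Using ∇_k g_{ij} = ∂_k g_{ij} - Γ^m_{ki} g_{mj} - Γ^m_{kj} g_{im}:
∇_x g_{xx} = (0) - (x) - (x) = -2*x ≠ 0
So the connection is not metric compatible (it is not the Levi-Civita connection).
No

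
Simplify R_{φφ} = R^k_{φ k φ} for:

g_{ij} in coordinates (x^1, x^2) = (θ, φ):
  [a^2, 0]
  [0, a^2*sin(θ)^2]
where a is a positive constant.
Non-zero Christoffel symbols (Γ^k_{ij} = Γ^k_{ji}):
Γ^θ_{φ φ} = -sin(2*θ)/2
Γ^φ_{θ φ} = 1/tan(θ)
R^θ_{φ θ φ} = ∂_θ Γ^θ_{φ φ} - ∂_φ Γ^θ_{φ θ} + Γ^θ_{θ m} Γ^m_{φ φ} - Γ^θ_{φ m} Γ^m_{φ θ}
  = (-cos(2*θ)) - (0) + (0) - (-cos(θ)^2) = sin(θ)^2
R^φ_{φ φ φ} = 0 (a repeated index in an antisymmetric pair)
R_{φφ} = R^θ_{φ θ φ} + R^φ_{φ φ φ} = (sin(θ)^2) + (0) = sin(θ)^2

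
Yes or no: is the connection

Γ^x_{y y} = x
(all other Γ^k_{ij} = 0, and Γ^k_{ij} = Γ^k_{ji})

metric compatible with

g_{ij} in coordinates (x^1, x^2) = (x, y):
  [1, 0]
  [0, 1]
Using ∇_k g_{ij} = ∂_k g_{ij} - Γ^m_{ki} g_{mj} - Γ^m_{kj} g_{im}:
∇_y g_{xy} = (0) - (0) - (x) = -x ≠ 0
So the connection is not metric compatible (it is not the Levi-Civita connection).
No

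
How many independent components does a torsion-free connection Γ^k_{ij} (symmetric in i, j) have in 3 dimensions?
Γ^k_{ij} has n choices for the upper index and n(n+1)/2 independent symmetric lower index pairs.
Total = 3 × 3×4/2 = 3 × 6 = 18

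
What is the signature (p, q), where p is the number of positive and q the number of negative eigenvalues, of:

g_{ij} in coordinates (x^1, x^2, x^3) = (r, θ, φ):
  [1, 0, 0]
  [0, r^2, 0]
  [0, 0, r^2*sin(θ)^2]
The metric is diagonal, so its eigenvalues are the diagonal entries: 1, r^2, r^2*sin(θ)^2 (at a generic point, where coordinate-dependent entries are positive).
3 positive, 0 negative.
(3, 0) - Riemannian (positive definite)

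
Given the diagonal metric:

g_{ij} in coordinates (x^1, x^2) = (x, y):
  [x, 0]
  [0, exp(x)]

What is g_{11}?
With x^1 = x, x^2 = y, g_{11} = g_{xx} is the row-1, column-1 entry of the matrix.
g_{11} = x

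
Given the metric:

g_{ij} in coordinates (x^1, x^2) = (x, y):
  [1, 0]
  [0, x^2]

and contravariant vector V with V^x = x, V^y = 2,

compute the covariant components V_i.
V_i = g_{ij} V^j:
V_x = (1)(x) + (0)(2) = x
V_y = (0)(x) + (x^2)(2) = 2*x^2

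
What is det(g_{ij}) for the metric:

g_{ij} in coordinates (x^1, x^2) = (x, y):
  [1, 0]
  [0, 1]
For a 2×2 metric: det(g) = g_{11}·g_{22} - g_{12}·g_{21}
= (1)·(1) - (0)·(0)
= 1 - 0
det(g) = 1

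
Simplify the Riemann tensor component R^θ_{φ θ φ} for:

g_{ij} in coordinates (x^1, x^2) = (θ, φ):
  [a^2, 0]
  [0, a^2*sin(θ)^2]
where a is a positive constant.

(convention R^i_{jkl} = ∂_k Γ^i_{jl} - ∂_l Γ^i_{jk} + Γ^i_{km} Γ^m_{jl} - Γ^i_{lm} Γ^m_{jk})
Non-zero Christoffel symbols (Γ^k_{ij} = Γ^k_{ji}):
Γ^θ_{φ φ} = -sin(2*θ)/2
Γ^φ_{θ φ} = 1/tan(θ)
R^θ_{φ θ φ} = ∂_θ Γ^θ_{φ φ} - ∂_φ Γ^θ_{φ θ} + Γ^θ_{θ m} Γ^m_{φ φ} - Γ^θ_{φ m} Γ^m_{φ θ}
  = (-cos(2*θ)) - (0) + (0) - (-cos(θ)^2) = sin(θ)^2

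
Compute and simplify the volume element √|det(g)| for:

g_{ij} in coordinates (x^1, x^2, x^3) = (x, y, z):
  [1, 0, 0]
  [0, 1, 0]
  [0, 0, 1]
det(g) = 1
√|det(g)| = 1
Volume element: dV = 1 dx dy dz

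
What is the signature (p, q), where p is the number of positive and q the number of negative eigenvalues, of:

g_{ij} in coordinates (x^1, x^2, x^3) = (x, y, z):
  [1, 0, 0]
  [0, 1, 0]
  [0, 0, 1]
The metric is diagonal, so its eigenvalues are the diagonal entries: 1, 1, 1 (at a generic point, where coordinate-dependent entries are positive).
3 positive, 0 negative.
(3, 0) - Riemannian (positive definite)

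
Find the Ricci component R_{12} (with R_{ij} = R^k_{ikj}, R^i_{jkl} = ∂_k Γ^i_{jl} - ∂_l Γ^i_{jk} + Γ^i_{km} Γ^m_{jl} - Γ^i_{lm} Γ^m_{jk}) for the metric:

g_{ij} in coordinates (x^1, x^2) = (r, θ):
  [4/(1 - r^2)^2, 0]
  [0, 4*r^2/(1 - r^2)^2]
Non-zero Christoffel symbols (Γ^k_{ij} = Γ^k_{ji}):
Γ^r_{r r} = 2*r/(1 - r^2)
Γ^r_{θ θ} = (r^3 + r)/(r^2 - 1)
Γ^θ_{r θ} = (-r^2 - 1)/(r^3 - r)
R^r_{r r θ} = 0 (a repeated index in an antisymmetric pair)
R^θ_{r θ θ} = 0 (a repeated index in an antisymmetric pair)
R_{rθ} = R^r_{r r θ} + R^θ_{r θ θ} = (0) + (0) = 0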